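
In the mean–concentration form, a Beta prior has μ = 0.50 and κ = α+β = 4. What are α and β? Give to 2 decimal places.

α = μκ = 0.50×4 = 2.00 and β = (1−μ)κ = 0.50×4 = 2.00.

α = 2.00, β = 2.00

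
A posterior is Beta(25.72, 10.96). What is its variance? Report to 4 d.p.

0.0056

μ = 25.72/36.68 = 0.701200; Var = μ(1−μ)/(α+β+1) = 0.2095187/37.68 = 0.0056.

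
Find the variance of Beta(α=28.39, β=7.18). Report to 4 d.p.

Var = αβ/[(α+β)²(α+β+1)] = (28.39×7.18)/(35.57²×36.57) = 203.8402/46269.274593 = 0.0044.

0.0044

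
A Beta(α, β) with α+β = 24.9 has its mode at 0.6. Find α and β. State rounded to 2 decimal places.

α = 14.74, β = 10.16

For α,β>1 the mode is (α−1)/(α+β−2), so α = mode·(κ−2)+1 = 0.6×22.9+1 = 14.74.
And β = (1−mode)·(κ−2)+1 = 0.4×22.9+1 = 10.16.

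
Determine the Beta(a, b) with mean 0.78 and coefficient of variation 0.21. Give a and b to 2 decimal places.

a = 4.21, b = 1.19

Var = (CV·μ)² = (0.21×0.78)² = 0.026830.
a+b = μ(1−μ)/Var − 1 = 0.1716/0.026830 − 1 = 5.3957.
Thus a = 0.78·5.3957 = 4.21 and b = 0.22·5.3957 = 1.19.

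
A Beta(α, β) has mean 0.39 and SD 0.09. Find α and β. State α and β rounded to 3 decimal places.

α = 11.064, β = 17.306

Variance = 0.09² = 0.0081. The moment-matching identity α+β = μ(1−μ)/Var − 1 gives
α+β = 0.2379/0.0081 − 1 = 28.3704, so α = μ·28.3704 = 11.064 and β = (1−μ)·28.3704 = 17.306.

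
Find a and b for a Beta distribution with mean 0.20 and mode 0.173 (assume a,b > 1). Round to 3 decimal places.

With s = a+b: μ = a/s and mode = (a−1)/(s−2). Eliminating a = μs,
μs − 1 = m(s−2) ⇒ s(μ−m) = 1−2m ⇒ s = 0.654/0.027 = 24.2222.
So a = μs = 4.844, b = (1−μ)s = 19.378.

a = 4.844, b = 19.378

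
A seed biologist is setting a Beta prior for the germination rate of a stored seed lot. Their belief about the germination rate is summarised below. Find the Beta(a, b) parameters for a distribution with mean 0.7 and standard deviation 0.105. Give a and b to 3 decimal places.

a = 12.633, b = 5.414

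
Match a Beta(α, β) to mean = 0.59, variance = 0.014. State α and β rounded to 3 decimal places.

Let s = α+β. The Beta variance is μ(1−μ)/(s+1).
So s+1 = μ(1−μ)/σ² = (0.59×0.41)/0.014 = 0.2419/0.014 = 17.2786, giving s = 16.2786.
Then α = μs = 0.59×16.2786 = 9.604 and β = (1−μ)s = 0.41×16.2786 = 6.674.

α = 9.604, β = 6.674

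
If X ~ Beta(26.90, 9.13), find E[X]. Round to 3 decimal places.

0.747

The Beta mean is α/(α+β) = 26.90/(26.90+9.13) = 0.747.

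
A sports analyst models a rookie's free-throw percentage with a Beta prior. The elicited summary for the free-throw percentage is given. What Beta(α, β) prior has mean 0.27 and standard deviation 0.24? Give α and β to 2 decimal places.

α = 0.65, β = 1.77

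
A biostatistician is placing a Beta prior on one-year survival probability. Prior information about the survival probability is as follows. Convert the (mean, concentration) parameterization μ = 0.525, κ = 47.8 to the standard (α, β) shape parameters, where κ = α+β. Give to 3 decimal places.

α = 25.095, β = 22.705

Split κ in proportion μ : (1−μ): α = 0.525·47.8 = 25.095, β = 47.8 − 25.095 = 22.705.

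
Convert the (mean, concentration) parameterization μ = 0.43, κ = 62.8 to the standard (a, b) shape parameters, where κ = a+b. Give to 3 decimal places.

a = 27.004, b = 35.796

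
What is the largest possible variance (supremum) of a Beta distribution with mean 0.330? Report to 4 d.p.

For fixed mean μ the Beta variance is μ(1−μ)/(α+β+1), increasing as α+β decreases.
Its least upper bound (not attained) is μ(1−μ) = 0.330·0.670 = 0.2211.

0.2211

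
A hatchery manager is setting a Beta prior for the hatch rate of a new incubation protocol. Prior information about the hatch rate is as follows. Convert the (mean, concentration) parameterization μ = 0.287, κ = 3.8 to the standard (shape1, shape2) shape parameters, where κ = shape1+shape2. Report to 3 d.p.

Split κ in proportion μ : (1−μ): shape1 = 0.287·3.8 = 1.091, shape2 = 3.8 − 1.091 = 2.709.

shape1 = 1.091, shape2 = 2.709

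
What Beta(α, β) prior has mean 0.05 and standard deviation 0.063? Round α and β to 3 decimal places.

First σ² = 0.003969. Setting α = μn, β = (1−μ)n with n = α+β,
μ(1−μ)/(n+1) = 0.003969 ⇒ n+1 = 0.0475/0.003969 = 11.9678 ⇒ n = 10.9678.
Hence α = 0.05×10.9678 = 0.548, β = 0.95×10.9678 = 10.419.

α = 0.548, β = 10.419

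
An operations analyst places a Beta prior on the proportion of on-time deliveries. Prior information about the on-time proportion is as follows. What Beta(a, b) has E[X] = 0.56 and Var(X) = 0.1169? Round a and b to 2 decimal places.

a = 0.62, b = 0.49

Write ν = a+b; then a = μν and Var = μ(1−μ)/(ν+1).
ν = μ(1−μ)/Var − 1 = 0.2464/0.1169 − 1 = 1.1078.
a = 0.56·1.1078 = 0.62, b = 0.44·1.1078 = 0.49.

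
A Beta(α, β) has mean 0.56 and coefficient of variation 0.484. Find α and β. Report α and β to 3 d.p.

α = 1.318, β = 1.036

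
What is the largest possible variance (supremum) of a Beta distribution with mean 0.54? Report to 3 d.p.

Var = μ(1−μ)/(α+β+1), which approaches μ(1−μ) as α+β → 0.
So the supremum is μ(1−μ) = 0.54×0.46 = 0.248.

0.248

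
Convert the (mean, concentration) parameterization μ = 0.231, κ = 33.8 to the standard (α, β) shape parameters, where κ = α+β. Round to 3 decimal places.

α = μκ = 0.231×33.8 = 7.808 and β = (1−μ)κ = 0.769×33.8 = 25.992.

α = 7.808, β = 25.992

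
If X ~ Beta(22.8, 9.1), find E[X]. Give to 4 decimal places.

E[X] = α/(α+β) = 22.8/31.9 = 0.7147.

0.7147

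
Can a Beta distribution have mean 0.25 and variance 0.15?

Yes

A Beta with mean μ has variance μ(1−μ)/(α+β+1) < μ(1−μ).
Here μ(1−μ) = 0.25×0.75 = 0.1875, and 0.15 < 0.1875.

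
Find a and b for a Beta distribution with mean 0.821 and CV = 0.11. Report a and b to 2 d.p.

a = 13.97, b = 3.05

σ = CV·μ = 0.11×0.821 = 0.09031, so σ² = 0.008156.
s+1 = μ(1−μ)/σ² = 0.146959/0.008156 = 18.0187, so s = a+b = 17.0187.
a = μs = 13.97, b = (1−μ)s = 3.05.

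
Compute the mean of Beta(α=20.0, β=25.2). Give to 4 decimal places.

0.4425

E[X] = α/(α+β) = 20.0/45.2 = 0.4425.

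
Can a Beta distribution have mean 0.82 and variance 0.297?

For any Beta, Var(X) < E[X]·(1−E[X]).
Here μ(1−μ) = 0.82×0.18 = 0.1476, and 0.297 ≥ 0.1476.

No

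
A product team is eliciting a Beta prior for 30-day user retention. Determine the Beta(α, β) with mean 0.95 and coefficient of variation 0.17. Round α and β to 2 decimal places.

α = 0.78, β = 0.04

Var = (CV·μ)² = (0.17×0.95)² = 0.026082.
α+β = μ(1−μ)/Var − 1 = 0.0475/0.026082 − 1 = 0.8212.
Thus α = 0.95·0.8212 = 0.78 and β = 0.05·0.8212 = 0.04.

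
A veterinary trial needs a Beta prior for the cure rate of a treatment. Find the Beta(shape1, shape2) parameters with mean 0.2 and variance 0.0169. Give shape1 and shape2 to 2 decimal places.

shape1 = 1.69, shape2 = 6.77

Write ν = shape1+shape2; then shape1 = μν and Var = μ(1−μ)/(ν+1).
ν = μ(1−μ)/Var − 1 = 0.16/0.0169 − 1 = 8.4675.
shape1 = 0.2·8.4675 = 1.69, shape2 = 0.8·8.4675 = 6.77.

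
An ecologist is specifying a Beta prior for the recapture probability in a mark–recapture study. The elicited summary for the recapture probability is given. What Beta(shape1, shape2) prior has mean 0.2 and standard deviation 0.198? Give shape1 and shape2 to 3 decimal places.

shape1 = 0.616, shape2 = 2.465

Variance = 0.198² = 0.039204. The moment-matching identity shape1+shape2 = μ(1−μ)/Var − 1 gives
shape1+shape2 = 0.16/0.039204 − 1 = 3.0812, so shape1 = μ·3.0812 = 0.616 and shape2 = (1−μ)·3.0812 = 2.465.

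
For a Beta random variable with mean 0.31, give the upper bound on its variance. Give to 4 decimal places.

0.2139

For fixed mean μ the Beta variance is μ(1−μ)/(α+β+1), increasing as α+β decreases.
Its least upper bound (not attained) is μ(1−μ) = 0.31·0.69 = 0.2139.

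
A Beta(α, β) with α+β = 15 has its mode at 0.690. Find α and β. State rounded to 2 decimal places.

α = 9.97, β = 5.03

For α,β>1 the mode is (α−1)/(α+β−2), so α = mode·(κ−2)+1 = 0.690×13+1 = 9.97.
And β = (1−mode)·(κ−2)+1 = 0.310×13+1 = 5.03.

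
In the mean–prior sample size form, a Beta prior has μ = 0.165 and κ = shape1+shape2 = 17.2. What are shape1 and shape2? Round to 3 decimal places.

shape1 = 2.838, shape2 = 14.362

Split κ in proportion μ : (1−μ): shape1 = 0.165·17.2 = 2.838, shape2 = 17.2 − 2.838 = 14.362.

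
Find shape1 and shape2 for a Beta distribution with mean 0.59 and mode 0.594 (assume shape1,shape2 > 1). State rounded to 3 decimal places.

With s = shape1+shape2: μ = shape1/s and mode = (shape1−1)/(s−2). Eliminating shape1 = μs,
μs − 1 = m(s−2) ⇒ s(μ−m) = 1−2m ⇒ s = -0.188/-0.004 = 47.0000.
So shape1 = μs = 27.730, shape2 = (1−μ)s = 19.270.

shape1 = 27.730, shape2 = 19.270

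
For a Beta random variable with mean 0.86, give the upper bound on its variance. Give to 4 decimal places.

For fixed mean μ the Beta variance is μ(1−μ)/(α+β+1), increasing as α+β decreases.
Its least upper bound (not attained) is μ(1−μ) = 0.86·0.14 = 0.1204.

0.1204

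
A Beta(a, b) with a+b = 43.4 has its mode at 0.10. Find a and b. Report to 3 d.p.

a = 5.140, b = 38.260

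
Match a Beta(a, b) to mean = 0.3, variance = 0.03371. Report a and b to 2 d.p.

By moment matching, a+b = μ(1−μ)/σ² − 1 = (0.3·0.7)/0.03371 − 1 = 6.2296 − 1 = 5.2296.
Since a/(a+b) = μ, a = 0.3·5.2296 = 1.57 and b = 0.7·5.2296 = 3.66.

a = 1.57, b = 3.66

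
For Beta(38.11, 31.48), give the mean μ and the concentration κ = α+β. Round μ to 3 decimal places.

κ = α+β = 38.11+31.48 = 69.59; μ = α/κ = 38.11/69.59 = 0.548.

μ = 0.548, κ = 69.59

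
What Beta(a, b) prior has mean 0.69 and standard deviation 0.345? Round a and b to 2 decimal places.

a = 0.55, b = 0.25

First σ² = 0.119025. Setting a = μn, b = (1−μ)n with n = a+b,
μ(1−μ)/(n+1) = 0.119025 ⇒ n+1 = 0.2139/0.119025 = 1.7971 ⇒ n = 0.7971.
Hence a = 0.69×0.7971 = 0.55, b = 0.31×0.7971 = 0.25.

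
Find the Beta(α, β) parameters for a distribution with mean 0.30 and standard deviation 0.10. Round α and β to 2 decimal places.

α = 6.00, β = 14.00

First σ² = 0.0100. Setting α = μn, β = (1−μ)n with n = α+β,
μ(1−μ)/(n+1) = 0.0100 ⇒ n+1 = 0.2100/0.0100 = 21.0000 ⇒ n = 20.0000.
Hence α = 0.30×20.0000 = 6.00, β = 0.70×20.0000 = 14.00.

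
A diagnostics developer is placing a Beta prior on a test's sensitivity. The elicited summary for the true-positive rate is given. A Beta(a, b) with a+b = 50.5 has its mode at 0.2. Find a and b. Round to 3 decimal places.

Mode = (a−1)/(κ−2) with κ = a+b, so a−1 = 0.2·48.5 = 9.700.
a = 10.700; b = κ − a = 39.800.

a = 10.700, b = 39.800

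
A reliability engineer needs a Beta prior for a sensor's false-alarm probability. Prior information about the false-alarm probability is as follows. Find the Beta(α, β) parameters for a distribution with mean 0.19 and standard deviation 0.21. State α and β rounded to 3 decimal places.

Variance = 0.21² = 0.0441. The moment-matching identity α+β = μ(1−μ)/Var − 1 gives
α+β = 0.1539/0.0441 − 1 = 2.4898, so α = μ·2.4898 = 0.473 and β = (1−μ)·2.4898 = 2.017.

α = 0.473, β = 2.017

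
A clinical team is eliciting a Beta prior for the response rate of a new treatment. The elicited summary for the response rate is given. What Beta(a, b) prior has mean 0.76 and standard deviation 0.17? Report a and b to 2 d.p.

a = 4.04, b = 1.27

First σ² = 0.0289. Setting a = μn, b = (1−μ)n with n = a+b,
μ(1−μ)/(n+1) = 0.0289 ⇒ n+1 = 0.1824/0.0289 = 6.3114 ⇒ n = 5.3114.
Hence a = 0.76×5.3114 = 4.04, b = 0.24×5.3114 = 1.27.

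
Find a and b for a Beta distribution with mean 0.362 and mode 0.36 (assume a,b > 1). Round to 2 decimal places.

a = 50.68, b = 89.32

Let s = a+b. Mean gives a = μs = 0.362s; mode gives (a−1)/(s−2) = 0.36.
Substituting: 0.362s − 1 = 0.36(s−2) = 0.36s − 0.72, so 0.002s = 0.28 and s = 140.0000.
Then a = 0.362×140.0000 = 50.68 and b = s−a = 89.32.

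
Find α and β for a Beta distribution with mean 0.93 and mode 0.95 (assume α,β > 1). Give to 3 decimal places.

Let s = α+β. Mean gives α = μs = 0.93s; mode gives (α−1)/(s−2) = 0.95.
Substituting: 0.93s − 1 = 0.95(s−2) = 0.95s − 1.90, so -0.02s = -0.90 and s = 45.0000.
Then α = 0.93×45.0000 = 41.850 and β = s−α = 3.150.

α = 41.850, β = 3.150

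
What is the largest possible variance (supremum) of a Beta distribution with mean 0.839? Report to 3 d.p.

Var = μ(1−μ)/(α+β+1), which approaches μ(1−μ) as α+β → 0.
So the supremum is μ(1−μ) = 0.839×0.161 = 0.135.

0.135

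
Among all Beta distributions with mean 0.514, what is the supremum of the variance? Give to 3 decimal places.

For fixed mean μ the Beta variance is μ(1−μ)/(α+β+1), increasing as α+β decreases.
Its least upper bound (not attained) is μ(1−μ) = 0.514·0.486 = 0.250.

0.250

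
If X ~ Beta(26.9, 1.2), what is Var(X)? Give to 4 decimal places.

Var = αβ/[(α+β)²(α+β+1)] = (26.9×1.2)/(28.1²×29.1) = 32.28/22977.651 = 0.0014.

0.0014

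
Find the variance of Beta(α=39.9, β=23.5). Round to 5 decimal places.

Var = αβ/[(α+β)²(α+β+1)] = (39.9×23.5)/(63.4²×64.4) = 937.65/258859.664 = 0.00362.

0.00362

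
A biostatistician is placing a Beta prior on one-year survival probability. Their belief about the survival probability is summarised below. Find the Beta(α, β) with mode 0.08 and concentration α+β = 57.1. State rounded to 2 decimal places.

α = 5.41, β = 51.69

For α,β>1 the mode is (α−1)/(α+β−2), so α = mode·(κ−2)+1 = 0.08×55.1+1 = 5.41.
And β = (1−mode)·(κ−2)+1 = 0.92×55.1+1 = 51.69.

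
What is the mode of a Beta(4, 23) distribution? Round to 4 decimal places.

With α,β > 1, mode = (α−1)/(α+β−2) = 3/25 = 0.1200.

0.1200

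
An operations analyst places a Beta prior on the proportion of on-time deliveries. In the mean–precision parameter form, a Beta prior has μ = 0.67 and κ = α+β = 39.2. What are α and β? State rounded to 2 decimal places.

α = 26.26, β = 12.94

α = μκ = 0.67×39.2 = 26.26 and β = (1−μ)κ = 0.33×39.2 = 12.94.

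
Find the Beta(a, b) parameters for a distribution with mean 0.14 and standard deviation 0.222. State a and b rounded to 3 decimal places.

a = 0.202, b = 1.241

First σ² = 0.049284. Setting a = μn, b = (1−μ)n with n = a+b,
μ(1−μ)/(n+1) = 0.049284 ⇒ n+1 = 0.1204/0.049284 = 2.4430 ⇒ n = 1.4430.
Hence a = 0.14×1.4430 = 0.202, b = 0.86×1.4430 = 1.241.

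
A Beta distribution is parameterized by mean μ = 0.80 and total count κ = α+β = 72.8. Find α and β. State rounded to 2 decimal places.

α = 58.24, β = 14.56

α = μκ = 0.80×72.8 = 58.24 and β = (1−μ)κ = 0.20×72.8 = 14.56.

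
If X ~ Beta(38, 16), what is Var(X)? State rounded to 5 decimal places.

Var = αβ/[(α+β)²(α+β+1)] = (38×16)/(54²×55) = 608/160380 = 0.00379.

0.00379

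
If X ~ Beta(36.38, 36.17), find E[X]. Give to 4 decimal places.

0.5014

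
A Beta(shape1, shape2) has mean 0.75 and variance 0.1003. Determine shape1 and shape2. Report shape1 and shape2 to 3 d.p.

shape1 = 0.652, shape2 = 0.217

Let s = shape1+shape2. The Beta variance is μ(1−μ)/(s+1).
So s+1 = μ(1−μ)/σ² = (0.75×0.25)/0.1003 = 0.1875/0.1003 = 1.8694, giving s = 0.8694.
Then shape1 = μs = 0.75×0.8694 = 0.652 and shape2 = (1−μ)s = 0.25×0.8694 = 0.217.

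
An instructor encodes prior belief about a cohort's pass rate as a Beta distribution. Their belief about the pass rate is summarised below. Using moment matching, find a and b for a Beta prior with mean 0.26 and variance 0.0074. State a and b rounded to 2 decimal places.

a = 6.50, b = 18.50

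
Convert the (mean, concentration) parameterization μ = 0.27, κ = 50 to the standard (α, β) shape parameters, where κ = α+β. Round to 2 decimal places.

α = 13.50, β = 36.50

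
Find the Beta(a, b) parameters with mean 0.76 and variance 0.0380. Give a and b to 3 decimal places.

By moment matching, a+b = μ(1−μ)/σ² − 1 = (0.76·0.24)/0.0380 − 1 = 4.8000 − 1 = 3.8000.
Since a/(a+b) = μ, a = 0.76·3.8000 = 2.888 and b = 0.24·3.8000 = 0.912.

a = 2.888, b = 0.912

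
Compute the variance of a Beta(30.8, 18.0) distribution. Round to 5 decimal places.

0.00467

α+β = 48.8 and αβ = 554.40, so Var = αβ/[(α+β)²(α+β+1)] = 554.40/118595.712 = 0.00467.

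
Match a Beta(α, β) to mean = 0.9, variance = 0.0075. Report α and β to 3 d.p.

α = 9.900, β = 1.100

Write ν = α+β; then α = μν and Var = μ(1−μ)/(ν+1).
ν = μ(1−μ)/Var − 1 = 0.09/0.0075 − 1 = 11.0000.
α = 0.9·11.0000 = 9.900, β = 0.1·11.0000 = 1.100.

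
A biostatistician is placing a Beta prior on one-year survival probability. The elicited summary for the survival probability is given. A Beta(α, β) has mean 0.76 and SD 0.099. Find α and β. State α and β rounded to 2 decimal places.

α = 13.38, β = 4.23

Variance = 0.099² = 0.009801. The moment-matching identity α+β = μ(1−μ)/Var − 1 gives
α+β = 0.1824/0.009801 − 1 = 17.6103, so α = μ·17.6103 = 13.38 and β = (1−μ)·17.6103 = 4.23.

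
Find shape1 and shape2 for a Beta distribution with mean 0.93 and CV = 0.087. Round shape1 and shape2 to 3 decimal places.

shape1 = 8.318, shape2 = 0.626

Var = (CV·μ)² = (0.087×0.93)² = 0.006546.
shape1+shape2 = μ(1−μ)/Var − 1 = 0.0651/0.006546 − 1 = 8.9444.
Thus shape1 = 0.93·8.9444 = 8.318 and shape2 = 0.07·8.9444 = 0.626.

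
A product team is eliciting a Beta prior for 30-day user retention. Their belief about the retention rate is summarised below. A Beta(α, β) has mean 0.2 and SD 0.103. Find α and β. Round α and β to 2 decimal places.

α = 2.82, β = 11.27

First σ² = 0.010609. Setting α = μn, β = (1−μ)n with n = α+β,
μ(1−μ)/(n+1) = 0.010609 ⇒ n+1 = 0.16/0.010609 = 15.0815 ⇒ n = 14.0815.
Hence α = 0.2×14.0815 = 2.82, β = 0.8×14.0815 = 11.27.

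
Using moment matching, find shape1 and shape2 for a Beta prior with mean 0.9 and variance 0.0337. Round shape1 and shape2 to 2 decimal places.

shape1 = 1.50, shape2 = 0.17

Write ν = shape1+shape2; then shape1 = μν and Var = μ(1−μ)/(ν+1).
ν = μ(1−μ)/Var − 1 = 0.09/0.0337 − 1 = 1.6706.
shape1 = 0.9·1.6706 = 1.50, shape2 = 0.1·1.6706 = 0.17.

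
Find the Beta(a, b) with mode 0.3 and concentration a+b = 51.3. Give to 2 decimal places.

For a,b>1 the mode is (a−1)/(a+b−2), so a = mode·(κ−2)+1 = 0.3×49.3+1 = 15.79.
And b = (1−mode)·(κ−2)+1 = 0.7×49.3+1 = 35.51.

a = 15.79, b = 35.51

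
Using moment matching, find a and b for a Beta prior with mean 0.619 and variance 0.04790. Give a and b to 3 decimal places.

a = 2.429, b = 1.495

Write ν = a+b; then a = μν and Var = μ(1−μ)/(ν+1).
ν = μ(1−μ)/Var − 1 = 0.235839/0.04790 − 1 = 3.9236.
a = 0.619·3.9236 = 2.429, b = 0.381·3.9236 = 1.495.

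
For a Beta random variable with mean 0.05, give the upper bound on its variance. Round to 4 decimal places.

0.0475

For fixed mean μ the Beta variance is μ(1−μ)/(α+β+1), increasing as α+β decreases.
Its least upper bound (not attained) is μ(1−μ) = 0.05·0.95 = 0.0475.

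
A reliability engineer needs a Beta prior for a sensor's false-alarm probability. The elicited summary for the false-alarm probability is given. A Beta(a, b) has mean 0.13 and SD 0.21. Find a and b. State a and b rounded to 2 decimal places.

a = 0.20, b = 1.36

σ² = 0.21² = 0.0441.
With s = a+b, Var = μ(1−μ)/(s+1), so s+1 = (0.13×0.87)/0.0441 = 2.5646 and s = 1.5646.
a = μs = 0.20, b = (1−μ)s = 1.36.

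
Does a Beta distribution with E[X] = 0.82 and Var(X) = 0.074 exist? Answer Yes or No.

Yes

The Beta variance bound is σ² < μ(1−μ).
Here μ(1−μ) = 0.82×0.18 = 0.1476, and 0.074 < 0.1476.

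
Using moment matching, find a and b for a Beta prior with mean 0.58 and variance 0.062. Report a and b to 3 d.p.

a = 1.699, b = 1.230

Let s = a+b. The Beta variance is μ(1−μ)/(s+1).
So s+1 = μ(1−μ)/σ² = (0.58×0.42)/0.062 = 0.2436/0.062 = 3.9290, giving s = 2.9290.
Then a = μs = 0.58×2.9290 = 1.699 and b = (1−μ)s = 0.42×2.9290 = 1.230.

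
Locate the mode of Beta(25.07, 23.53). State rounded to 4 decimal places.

0.5165

The density x^(α−1)(1−x)^(β−1) is maximised at (α−1)/(α+β−2) = 24.07/46.60 = 0.5165.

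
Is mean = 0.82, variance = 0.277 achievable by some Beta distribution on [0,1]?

No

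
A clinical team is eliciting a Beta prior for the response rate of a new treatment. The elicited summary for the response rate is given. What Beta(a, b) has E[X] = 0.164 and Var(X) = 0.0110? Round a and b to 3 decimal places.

a = 1.880, b = 9.584

Let s = a+b. The Beta variance is μ(1−μ)/(s+1).
So s+1 = μ(1−μ)/σ² = (0.164×0.836)/0.0110 = 0.137104/0.0110 = 12.4640, giving s = 11.4640.
Then a = μs = 0.164×11.4640 = 1.880 and b = (1−μ)s = 0.836×11.4640 = 9.584.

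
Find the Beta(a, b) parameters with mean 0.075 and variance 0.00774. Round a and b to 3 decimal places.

a = 0.597, b = 7.366

Write ν = a+b; then a = μν and Var = μ(1−μ)/(ν+1).
ν = μ(1−μ)/Var − 1 = 0.069375/0.00774 − 1 = 7.9632.
a = 0.075·7.9632 = 0.597, b = 0.925·7.9632 = 7.366.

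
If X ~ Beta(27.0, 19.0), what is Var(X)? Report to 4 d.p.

α+β = 46.0 and αβ = 513.00, so Var = αβ/[(α+β)²(α+β+1)] = 513.00/99452.000 = 0.0052.

0.0052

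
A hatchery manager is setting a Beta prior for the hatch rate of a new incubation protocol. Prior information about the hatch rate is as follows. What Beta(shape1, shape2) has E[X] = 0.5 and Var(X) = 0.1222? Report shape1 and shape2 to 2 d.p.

By moment matching, shape1+shape2 = μ(1−μ)/σ² − 1 = (0.5·0.5)/0.1222 − 1 = 2.0458 − 1 = 1.0458.
Since shape1/(shape1+shape2) = μ, shape1 = 0.5·1.0458 = 0.52 and shape2 = 0.5·1.0458 = 0.52.

shape1 = 0.52, shape2 = 0.52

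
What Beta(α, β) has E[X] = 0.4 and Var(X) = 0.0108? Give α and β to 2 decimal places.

α = 8.49, β = 12.73

Write ν = α+β; then α = μν and Var = μ(1−μ)/(ν+1).
ν = μ(1−μ)/Var − 1 = 0.24/0.0108 − 1 = 21.2222.
α = 0.4·21.2222 = 8.49, β = 0.6·21.2222 = 12.73.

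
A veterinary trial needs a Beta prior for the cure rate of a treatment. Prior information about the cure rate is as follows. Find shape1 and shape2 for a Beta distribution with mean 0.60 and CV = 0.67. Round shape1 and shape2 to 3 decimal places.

shape1 = 0.291, shape2 = 0.194

σ = CV·μ = 0.67×0.60 = 0.40200, so σ² = 0.161604.
s+1 = μ(1−μ)/σ² = 0.2400/0.161604 = 1.4851, so s = shape1+shape2 = 0.4851.
shape1 = μs = 0.291, shape2 = (1−μ)s = 0.194.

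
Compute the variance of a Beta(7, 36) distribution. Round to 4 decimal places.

0.0031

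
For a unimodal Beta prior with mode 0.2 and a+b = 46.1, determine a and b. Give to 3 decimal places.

Since the density peak of Beta(a,b) is at (a−1)/(a+b−2),
a = 1 + 0.2(46.1−2) = 9.820 and b = 46.1 − 9.820 = 36.280.

a = 9.820, b = 36.280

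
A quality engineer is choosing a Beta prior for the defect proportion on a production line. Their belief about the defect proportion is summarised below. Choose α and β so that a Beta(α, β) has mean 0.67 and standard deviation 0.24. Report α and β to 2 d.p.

α = 1.90, β = 0.94

σ² = 0.24² = 0.0576.
With s = α+β, Var = μ(1−μ)/(s+1), so s+1 = (0.67×0.33)/0.0576 = 3.8385 and s = 2.8385.
α = μs = 1.90, β = (1−μ)s = 0.94.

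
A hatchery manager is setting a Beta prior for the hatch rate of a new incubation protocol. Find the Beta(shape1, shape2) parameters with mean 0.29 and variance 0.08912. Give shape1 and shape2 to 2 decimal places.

shape1 = 0.38, shape2 = 0.93

By moment matching, shape1+shape2 = μ(1−μ)/σ² − 1 = (0.29·0.71)/0.08912 − 1 = 2.3104 − 1 = 1.3104.
Since shape1/(shape1+shape2) = μ, shape1 = 0.29·1.3104 = 0.38 and shape2 = 0.71·1.3104 = 0.93.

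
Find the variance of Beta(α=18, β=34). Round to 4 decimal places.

0.0043

α+β = 52 and αβ = 612, so Var = αβ/[(α+β)²(α+β+1)] = 612/143312 = 0.0043.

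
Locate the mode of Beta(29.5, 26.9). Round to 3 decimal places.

0.524

The density x^(α−1)(1−x)^(β−1) is maximised at (α−1)/(α+β−2) = 28.5/54.4 = 0.524.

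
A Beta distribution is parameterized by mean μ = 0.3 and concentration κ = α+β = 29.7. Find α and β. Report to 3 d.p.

Split κ in proportion μ : (1−μ): α = 0.3·29.7 = 8.910, β = 29.7 − 8.910 = 20.790.

α = 8.910, β = 20.790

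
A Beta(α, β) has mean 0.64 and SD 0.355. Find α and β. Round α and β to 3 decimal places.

σ² = 0.355² = 0.126025.
With s = α+β, Var = μ(1−μ)/(s+1), so s+1 = (0.64×0.36)/0.126025 = 1.8282 and s = 0.8282.
α = μs = 0.530, β = (1−μ)s = 0.298.

α = 0.530, β = 0.298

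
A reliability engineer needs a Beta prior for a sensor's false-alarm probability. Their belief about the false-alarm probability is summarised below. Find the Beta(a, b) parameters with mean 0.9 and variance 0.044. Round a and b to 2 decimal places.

Let s = a+b. The Beta variance is μ(1−μ)/(s+1).
So s+1 = μ(1−μ)/σ² = (0.9×0.1)/0.044 = 0.09/0.044 = 2.0455, giving s = 1.0455.
Then a = μs = 0.9×1.0455 = 0.94 and b = (1−μ)s = 0.1×1.0455 = 0.10.

a = 0.94, b = 0.10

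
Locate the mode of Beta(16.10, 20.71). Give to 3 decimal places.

The density x^(α−1)(1−x)^(β−1) is maximised at (α−1)/(α+β−2) = 15.10/34.81 = 0.434.

0.434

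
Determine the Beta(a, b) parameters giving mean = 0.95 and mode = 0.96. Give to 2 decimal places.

With s = a+b: μ = a/s and mode = (a−1)/(s−2). Eliminating a = μs,
μs − 1 = m(s−2) ⇒ s(μ−m) = 1−2m ⇒ s = -0.92/-0.01 = 92.0000.
So a = μs = 87.40, b = (1−μ)s = 4.60.

a = 87.40, b = 4.60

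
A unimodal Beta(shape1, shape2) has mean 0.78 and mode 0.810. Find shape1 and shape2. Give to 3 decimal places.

shape1 = 16.120, shape2 = 4.547

With s = shape1+shape2: μ = shape1/s and mode = (shape1−1)/(s−2). Eliminating shape1 = μs,
μs − 1 = m(s−2) ⇒ s(μ−m) = 1−2m ⇒ s = -0.620/-0.030 = 20.6667.
So shape1 = μs = 16.120, shape2 = (1−μ)s = 4.547.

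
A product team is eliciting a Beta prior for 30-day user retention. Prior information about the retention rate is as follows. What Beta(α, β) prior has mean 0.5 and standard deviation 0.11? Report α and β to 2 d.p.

α = 9.83, β = 9.83

σ² = 0.11² = 0.0121.
With s = α+β, Var = μ(1−μ)/(s+1), so s+1 = (0.5×0.5)/0.0121 = 20.6612 and s = 19.6612.
α = μs = 9.83, β = (1−μ)s = 9.83.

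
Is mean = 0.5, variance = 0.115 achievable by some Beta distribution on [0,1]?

A Beta with mean μ has variance μ(1−μ)/(α+β+1) < μ(1−μ).
Here μ(1−μ) = 0.5×0.5 = 0.25, and 0.115 < 0.25.

Yes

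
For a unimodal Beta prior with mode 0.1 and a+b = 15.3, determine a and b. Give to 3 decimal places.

Since the density peak of Beta(a,b) is at (a−1)/(a+b−2),
a = 1 + 0.1(15.3−2) = 2.330 and b = 15.3 − 2.330 = 12.970.

a = 2.330, b = 12.970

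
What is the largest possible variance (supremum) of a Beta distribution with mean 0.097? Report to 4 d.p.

For fixed mean μ the Beta variance is μ(1−μ)/(α+β+1), increasing as α+β decreases.
Its least upper bound (not attained) is μ(1−μ) = 0.097·0.903 = 0.0876.

0.0876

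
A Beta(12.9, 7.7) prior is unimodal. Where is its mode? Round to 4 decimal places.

0.6398

The density x^(α−1)(1−x)^(β−1) is maximised at (α−1)/(α+β−2) = 11.9/18.6 = 0.6398.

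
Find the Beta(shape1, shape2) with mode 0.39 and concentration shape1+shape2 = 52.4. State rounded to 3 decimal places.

For shape1,shape2>1 the mode is (shape1−1)/(shape1+shape2−2), so shape1 = mode·(κ−2)+1 = 0.39×50.4+1 = 20.656.
And shape2 = (1−mode)·(κ−2)+1 = 0.61×50.4+1 = 31.744.

shape1 = 20.656, shape2 = 31.744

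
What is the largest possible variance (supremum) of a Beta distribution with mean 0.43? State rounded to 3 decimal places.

For fixed mean μ the Beta variance is μ(1−μ)/(α+β+1), increasing as α+β decreases.
Its least upper bound (not attained) is μ(1−μ) = 0.43·0.57 = 0.245.

0.245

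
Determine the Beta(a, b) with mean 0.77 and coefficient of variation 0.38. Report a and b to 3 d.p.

σ = CV·μ = 0.38×0.77 = 0.29260, so σ² = 0.085615.
s+1 = μ(1−μ)/σ² = 0.1771/0.085615 = 2.0686, so s = a+b = 1.0686.
a = μs = 0.823, b = (1−μ)s = 0.246.

a = 0.823, b = 0.246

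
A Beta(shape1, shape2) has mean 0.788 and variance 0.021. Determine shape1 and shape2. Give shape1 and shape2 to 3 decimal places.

By moment matching, shape1+shape2 = μ(1−μ)/σ² − 1 = (0.788·0.212)/0.021 − 1 = 7.9550 − 1 = 6.9550.
Since shape1/(shape1+shape2) = μ, shape1 = 0.788·6.9550 = 5.481 and shape2 = 0.212·6.9550 = 1.474.

shape1 = 5.481, shape2 = 1.474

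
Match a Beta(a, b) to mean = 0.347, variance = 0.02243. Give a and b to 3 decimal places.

By moment matching, a+b = μ(1−μ)/σ² − 1 = (0.347·0.653)/0.02243 − 1 = 10.1021 − 1 = 9.1021.
Since a/(a+b) = μ, a = 0.347·9.1021 = 3.158 and b = 0.653·9.1021 = 5.944.

a = 3.158, b = 5.944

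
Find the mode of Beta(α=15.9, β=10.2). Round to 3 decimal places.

The density x^(α−1)(1−x)^(β−1) is maximised at (α−1)/(α+β−2) = 14.9/24.1 = 0.618.

0.618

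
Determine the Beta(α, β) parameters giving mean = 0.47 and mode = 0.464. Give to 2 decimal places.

α = 5.64, β = 6.36

Let s = α+β. Mean gives α = μs = 0.47s; mode gives (α−1)/(s−2) = 0.464.
Substituting: 0.47s − 1 = 0.464(s−2) = 0.464s − 0.928, so 0.006s = 0.072 and s = 12.0000.
Then α = 0.47×12.0000 = 5.64 and β = s−α = 6.36.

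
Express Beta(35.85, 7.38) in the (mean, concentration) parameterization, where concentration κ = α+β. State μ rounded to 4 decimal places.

κ = α+β = 35.85+7.38 = 43.23; μ = α/κ = 35.85/43.23 = 0.8293.

μ = 0.8293, κ = 43.23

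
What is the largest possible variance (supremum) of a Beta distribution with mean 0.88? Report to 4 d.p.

0.1056

For fixed mean μ the Beta variance is μ(1−μ)/(α+β+1), increasing as α+β decreases.
Its least upper bound (not attained) is μ(1−μ) = 0.88·0.12 = 0.1056.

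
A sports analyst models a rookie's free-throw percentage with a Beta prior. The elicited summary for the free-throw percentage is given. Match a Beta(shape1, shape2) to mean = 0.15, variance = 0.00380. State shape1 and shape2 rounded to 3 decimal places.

shape1 = 4.883, shape2 = 27.670

Write ν = shape1+shape2; then shape1 = μν and Var = μ(1−μ)/(ν+1).
ν = μ(1−μ)/Var − 1 = 0.1275/0.00380 − 1 = 32.5526.
shape1 = 0.15·32.5526 = 4.883, shape2 = 0.85·32.5526 = 27.670.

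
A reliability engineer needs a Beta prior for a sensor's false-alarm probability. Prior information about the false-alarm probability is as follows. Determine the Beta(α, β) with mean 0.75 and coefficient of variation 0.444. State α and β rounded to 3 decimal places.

α = 0.518, β = 0.173

Var = (CV·μ)² = (0.444×0.75)² = 0.110889.
α+β = μ(1−μ)/Var − 1 = 0.1875/0.110889 − 1 = 0.6909.
Thus α = 0.75·0.6909 = 0.518 and β = 0.25·0.6909 = 0.173.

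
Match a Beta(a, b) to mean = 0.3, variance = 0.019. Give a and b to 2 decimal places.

a = 3.02, b = 7.04

By moment matching, a+b = μ(1−μ)/σ² − 1 = (0.3·0.7)/0.019 − 1 = 11.0526 − 1 = 10.0526.
Since a/(a+b) = μ, a = 0.3·10.0526 = 3.02 and b = 0.7·10.0526 = 7.04.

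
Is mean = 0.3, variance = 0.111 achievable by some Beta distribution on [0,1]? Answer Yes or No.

For any Beta, Var(X) < E[X]·(1−E[X]).
Here μ(1−μ) = 0.3×0.7 = 0.21, and 0.111 < 0.21.

Yes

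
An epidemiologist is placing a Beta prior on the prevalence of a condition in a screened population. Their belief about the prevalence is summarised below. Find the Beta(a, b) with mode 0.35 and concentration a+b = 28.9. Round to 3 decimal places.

a = 10.415, b = 18.485

For a,b>1 the mode is (a−1)/(a+b−2), so a = mode·(κ−2)+1 = 0.35×26.9+1 = 10.415.
And b = (1−mode)·(κ−2)+1 = 0.65×26.9+1 = 18.485.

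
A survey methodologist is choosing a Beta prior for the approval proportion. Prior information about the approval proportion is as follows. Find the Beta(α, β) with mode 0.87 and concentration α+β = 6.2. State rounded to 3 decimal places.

Mode = (α−1)/(κ−2) with κ = α+β, so α−1 = 0.87·4.2 = 3.654.
α = 4.654; β = κ − α = 1.546.

α = 4.654, β = 1.546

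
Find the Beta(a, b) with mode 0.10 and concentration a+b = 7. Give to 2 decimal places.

Mode = (a−1)/(κ−2) with κ = a+b, so a−1 = 0.10·5 = 0.50.
a = 1.50; b = κ − a = 5.50.

a = 1.50, b = 5.50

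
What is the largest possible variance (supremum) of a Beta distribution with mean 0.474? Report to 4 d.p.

For fixed mean μ the Beta variance is μ(1−μ)/(α+β+1), increasing as α+β decreases.
Its least upper bound (not attained) is μ(1−μ) = 0.474·0.526 = 0.2493.

0.2493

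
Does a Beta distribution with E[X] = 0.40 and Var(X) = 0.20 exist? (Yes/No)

A Beta with mean μ has variance μ(1−μ)/(α+β+1) < μ(1−μ).
Here μ(1−μ) = 0.40×0.60 = 0.2400, and 0.20 < 0.2400.

Yes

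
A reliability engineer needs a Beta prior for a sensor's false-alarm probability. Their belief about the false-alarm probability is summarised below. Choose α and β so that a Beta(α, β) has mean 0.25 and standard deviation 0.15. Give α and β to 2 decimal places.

α = 1.83, β = 5.50

σ² = 0.15² = 0.0225.
With s = α+β, Var = μ(1−μ)/(s+1), so s+1 = (0.25×0.75)/0.0225 = 8.3333 and s = 7.3333.
α = μs = 1.83, β = (1−μ)s = 5.50.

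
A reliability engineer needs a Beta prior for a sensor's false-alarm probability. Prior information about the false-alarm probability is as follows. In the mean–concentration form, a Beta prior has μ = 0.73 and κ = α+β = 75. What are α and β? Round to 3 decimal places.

α = 54.750, β = 20.250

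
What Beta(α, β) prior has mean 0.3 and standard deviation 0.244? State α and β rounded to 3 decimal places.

First σ² = 0.059536. Setting α = μn, β = (1−μ)n with n = α+β,
μ(1−μ)/(n+1) = 0.059536 ⇒ n+1 = 0.21/0.059536 = 3.5273 ⇒ n = 2.5273.
Hence α = 0.3×2.5273 = 0.758, β = 0.7×2.5273 = 1.769.

α = 0.758, β = 1.769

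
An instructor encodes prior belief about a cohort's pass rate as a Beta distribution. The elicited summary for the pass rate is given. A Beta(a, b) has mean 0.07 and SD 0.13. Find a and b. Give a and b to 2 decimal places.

σ² = 0.13² = 0.0169.
With s = a+b, Var = μ(1−μ)/(s+1), so s+1 = (0.07×0.93)/0.0169 = 3.8521 and s = 2.8521.
a = μs = 0.20, b = (1−μ)s = 2.65.

a = 0.20, b = 2.65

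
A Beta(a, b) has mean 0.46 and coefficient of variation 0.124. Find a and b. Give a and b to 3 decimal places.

σ = CV·μ = 0.124×0.46 = 0.05704, so σ² = 0.003254.
s+1 = μ(1−μ)/σ² = 0.2484/0.003254 = 76.3471, so s = a+b = 75.3471.
a = μs = 34.660, b = (1−μ)s = 40.687.

a = 34.660, b = 40.687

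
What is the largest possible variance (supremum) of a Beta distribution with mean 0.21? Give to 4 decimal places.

0.1659

Var = μ(1−μ)/(α+β+1), which approaches μ(1−μ) as α+β → 0.
So the supremum is μ(1−μ) = 0.21×0.79 = 0.1659.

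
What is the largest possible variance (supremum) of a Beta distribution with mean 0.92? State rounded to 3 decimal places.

Var = μ(1−μ)/(α+β+1), which approaches μ(1−μ) as α+β → 0.
So the supremum is μ(1−μ) = 0.92×0.08 = 0.074.

0.074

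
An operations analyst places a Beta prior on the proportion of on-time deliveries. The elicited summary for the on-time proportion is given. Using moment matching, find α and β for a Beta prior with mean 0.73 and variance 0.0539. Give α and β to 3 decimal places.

Let s = α+β. The Beta variance is μ(1−μ)/(s+1).
So s+1 = μ(1−μ)/σ² = (0.73×0.27)/0.0539 = 0.1971/0.0539 = 3.6568, giving s = 2.6568.
Then α = μs = 0.73×2.6568 = 1.939 and β = (1−μ)s = 0.27×2.6568 = 0.717.

α = 1.939, β = 0.717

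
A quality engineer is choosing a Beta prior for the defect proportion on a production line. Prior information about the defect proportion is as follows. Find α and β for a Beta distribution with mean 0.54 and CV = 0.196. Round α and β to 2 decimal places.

α = 11.43, β = 9.74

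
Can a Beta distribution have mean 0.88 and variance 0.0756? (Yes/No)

The Beta variance bound is σ² < μ(1−μ).
Here μ(1−μ) = 0.88×0.12 = 0.1056, and 0.0756 < 0.1056.

Yes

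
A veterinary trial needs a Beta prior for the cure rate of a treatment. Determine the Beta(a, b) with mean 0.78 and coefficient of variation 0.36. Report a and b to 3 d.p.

a = 0.918, b = 0.259

σ = CV·μ = 0.36×0.78 = 0.28080, so σ² = 0.078849.
s+1 = μ(1−μ)/σ² = 0.1716/0.078849 = 2.1763, so s = a+b = 1.1763.
a = μs = 0.918, b = (1−μ)s = 0.259.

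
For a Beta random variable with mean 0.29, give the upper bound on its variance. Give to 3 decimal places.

Var = μ(1−μ)/(α+β+1), which approaches μ(1−μ) as α+β → 0.
So the supremum is μ(1−μ) = 0.29×0.71 = 0.206.

0.206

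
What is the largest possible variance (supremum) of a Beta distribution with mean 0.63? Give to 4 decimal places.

For fixed mean μ the Beta variance is μ(1−μ)/(α+β+1), increasing as α+β decreases.
Its least upper bound (not attained) is μ(1−μ) = 0.63·0.37 = 0.2331.

0.2331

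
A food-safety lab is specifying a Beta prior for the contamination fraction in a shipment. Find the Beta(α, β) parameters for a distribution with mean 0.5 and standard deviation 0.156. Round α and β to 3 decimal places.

α = 4.636, β = 4.636

Variance = 0.156² = 0.024336. The moment-matching identity α+β = μ(1−μ)/Var − 1 gives
α+β = 0.25/0.024336 − 1 = 9.2728, so α = μ·9.2728 = 4.636 and β = (1−μ)·9.2728 = 4.636.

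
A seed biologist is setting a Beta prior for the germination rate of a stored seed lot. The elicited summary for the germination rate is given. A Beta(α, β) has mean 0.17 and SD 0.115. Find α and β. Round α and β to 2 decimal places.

First σ² = 0.013225. Setting α = μn, β = (1−μ)n with n = α+β,
μ(1−μ)/(n+1) = 0.013225 ⇒ n+1 = 0.1411/0.013225 = 10.6692 ⇒ n = 9.6692.
Hence α = 0.17×9.6692 = 1.64, β = 0.83×9.6692 = 8.03.

α = 1.64, β = 8.03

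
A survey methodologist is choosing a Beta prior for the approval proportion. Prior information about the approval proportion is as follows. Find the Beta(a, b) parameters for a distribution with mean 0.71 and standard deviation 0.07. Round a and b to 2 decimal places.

a = 29.12, b = 11.90

First σ² = 0.0049. Setting a = μn, b = (1−μ)n with n = a+b,
μ(1−μ)/(n+1) = 0.0049 ⇒ n+1 = 0.2059/0.0049 = 42.0204 ⇒ n = 41.0204.
Hence a = 0.71×41.0204 = 29.12, b = 0.29×41.0204 = 11.90.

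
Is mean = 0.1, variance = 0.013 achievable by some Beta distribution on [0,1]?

For any Beta, Var(X) < E[X]·(1−E[X]).
Here μ(1−μ) = 0.1×0.9 = 0.09, and 0.013 < 0.09.

Yes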